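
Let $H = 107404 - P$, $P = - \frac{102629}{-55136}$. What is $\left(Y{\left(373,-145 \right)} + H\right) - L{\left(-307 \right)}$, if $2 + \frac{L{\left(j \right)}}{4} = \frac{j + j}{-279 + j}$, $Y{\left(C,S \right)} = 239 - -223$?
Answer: $\frac{1742590295847}{16154848} \approx 1.0787 \cdot 10^{5}$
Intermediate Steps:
$P = \frac{102629}{55136}$ ($P = \left(-102629\right) \left(- \frac{1}{55136}\right) = \frac{102629}{55136} \approx 1.8614$)
$Y{\left(C,S \right)} = 462$ ($Y{\left(C,S \right)} = 239 + 223 = 462$)
$H = \frac{5921724315}{55136}$ ($H = 107404 - \frac{102629}{55136} = \frac{5921724315}{55136} \approx 1.074 \cdot 10^{5}$)
$L{\left(j \right)} = -8 + \frac{8 j}{-279 + j}$ ($L{\left(j \right)} = -8 + 4 \frac{j + j}{-279 + j} = -8 + 4 \frac{2 j}{-279 + j} = -8 + \frac{8 j}{-279 + j}$)
$\left(Y{\left(373,-145 \right)} + H\right) - L{\left(-307 \right)} = \left(462 + \frac{5921724315}{55136}\right) - \frac{2232}{-279 - 307} = \frac{5947197147}{55136} - \frac{2232}{-586} = \frac{5947197147}{55136} - 2232 \left(- \frac{1}{586}\right) = \frac{5947197147}{55136} - - \frac{1116}{293} = \frac{5947197147}{55136} + \frac{1116}{293} = \frac{1742590295847}{16154848}$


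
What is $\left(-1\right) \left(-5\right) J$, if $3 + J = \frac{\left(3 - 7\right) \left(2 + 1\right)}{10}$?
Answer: $-21$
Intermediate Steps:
$J = - \frac{21}{5}$ ($J = -3 + \frac{\left(3 - 7\right) \left(2 + 1\right)}{10} = -3 + \left(-4\right) 3 \cdot \frac{1}{10} = -3 - \frac{6}{5} = - \frac{21}{5} \approx -4.2$)
$\left(-1\right) \left(-5\right) J = \left(-1\right) \left(-5\right) \left(- \frac{21}{5}\right) = 5 \left(- \frac{21}{5}\right) = -21$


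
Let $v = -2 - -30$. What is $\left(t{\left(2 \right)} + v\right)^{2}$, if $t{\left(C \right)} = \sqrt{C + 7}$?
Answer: $961$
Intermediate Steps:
$t{\left(C \right)} = \sqrt{7 + C}$
$v = 28$ ($v = -2 + 30 = 28$)
$\left(t{\left(2 \right)} + v\right)^{2} = \left(\sqrt{7 + 2} + 28\right)^{2} = \left(\sqrt{9} + 28\right)^{2} = \left(3 + 28\right)^{2} = 31^{2} = 961$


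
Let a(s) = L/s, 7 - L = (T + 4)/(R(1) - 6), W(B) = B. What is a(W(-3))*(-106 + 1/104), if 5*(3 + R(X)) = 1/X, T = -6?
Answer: 1642427/6864 ≈ 239.28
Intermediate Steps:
R(X) = -3 + 1/(5*X)
L = 149/22 (L = 7 - (-6 + 4)/((-3 + (⅕)/1) - 6) = 7 - (-2)/((-3 + (⅕)*1) - 6) = 7 - (-2)/((-3 + ⅕) - 6) = 7 - (-2)/(-14/5 - 6) = 7 - (-2)/(-44/5) = 7 - (-2)*(-5)/44 = 7 - 1*5/22 = 7 - 5/22 = 149/22 ≈ 6.7727)
a(s) = 149/(22*s)
a(W(-3))*(-106 + 1/104) = ((149/22)/(-3))*(-106 + 1/104) = ((149/22)*(-⅓))*(-106 + 1/104) = -149/66*(-11023/104) = 1642427/6864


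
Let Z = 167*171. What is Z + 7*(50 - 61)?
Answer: 28480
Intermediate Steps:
Z = 28557
Z + 7*(50 - 61) = 28557 + 7*(50 - 61) = 28557 + 7*(-11) = 28557 - 77 = 28480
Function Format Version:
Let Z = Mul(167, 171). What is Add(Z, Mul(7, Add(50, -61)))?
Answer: 28480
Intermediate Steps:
Z = 28557
Add(Z, Mul(7, Add(50, -61))) = Add(28557, Mul(7, Add(50, -61))) = Add(28557, Mul(7, -11)) = Add(28557, -77) = 28480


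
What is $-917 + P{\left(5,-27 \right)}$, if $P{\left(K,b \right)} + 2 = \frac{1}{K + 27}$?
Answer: $- \frac{29407}{32} \approx -918.97$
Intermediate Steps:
$P{\left(K,b \right)} = -2 + \frac{1}{27 + K}$ ($P{\left(K,b \right)} = -2 + \frac{1}{K + 27} = -2 + \frac{1}{27 + K}$)
$-917 + P{\left(5,-27 \right)} = -917 + \frac{-53 - 10}{27 + 5} = -917 + \frac{-53 - 10}{32} = -917 + \frac{1}{32} \left(-63\right) = -917 - \frac{63}{32} = - \frac{29407}{32}$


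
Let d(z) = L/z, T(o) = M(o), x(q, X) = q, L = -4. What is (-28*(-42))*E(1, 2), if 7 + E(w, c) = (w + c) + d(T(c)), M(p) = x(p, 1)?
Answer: -7056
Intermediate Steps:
M(p) = p
T(o) = o
d(z) = -4/z
E(w, c) = -7 + c + w - 4/c (E(w, c) = -7 + ((w + c) - 4/c) = -7 + ((c + w) - 4/c) = -7 + (c + w - 4/c) = -7 + c + w - 4/c)
(-28*(-42))*E(1, 2) = (-28*(-42))*(-7 + 2 + 1 - 4/2) = 1176*(-7 + 2 + 1 - 4*1/2) = 1176*(-7 + 2 + 1 - 2) = 1176*(-6) = -7056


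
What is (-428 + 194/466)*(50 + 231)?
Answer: -27995187/233 ≈ -1.2015e+5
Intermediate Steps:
(-428 + 194/466)*(50 + 231) = (-428 + 194*(1/466))*281 = (-428 + 97/233)*281 = -99627/233*281 = -27995187/233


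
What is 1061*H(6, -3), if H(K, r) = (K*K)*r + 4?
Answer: -110344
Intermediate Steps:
H(K, r) = 4 + r*K² (H(K, r) = K²*r + 4 = r*K² + 4 = 4 + r*K²)
1061*H(6, -3) = 1061*(4 - 3*6²) = 1061*(4 - 3*36) = 1061*(4 - 108) = 1061*(-104) = -110344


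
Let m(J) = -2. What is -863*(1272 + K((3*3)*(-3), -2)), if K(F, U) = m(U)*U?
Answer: -1101188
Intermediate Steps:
K(F, U) = -2*U
-863*(1272 + K((3*3)*(-3), -2)) = -863*(1272 - 2*(-2)) = -863*(1272 + 4) = -863*1276 = -1101188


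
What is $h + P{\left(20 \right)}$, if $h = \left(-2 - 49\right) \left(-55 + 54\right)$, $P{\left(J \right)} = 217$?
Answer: $268$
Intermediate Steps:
$h = 51$ ($h = \left(-2 - 49\right) \left(-1\right) = \left(-51\right) \left(-1\right) = 51$)
$h + P{\left(20 \right)} = 51 + 217 = 268$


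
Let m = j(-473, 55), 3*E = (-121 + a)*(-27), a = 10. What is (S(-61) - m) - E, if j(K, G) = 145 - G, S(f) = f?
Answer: -1150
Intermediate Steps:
E = 999 (E = ((-121 + 10)*(-27))/3 = (-111*(-27))/3 = (1/3)*2997 = 999)
m = 90 (m = 145 - 1*55 = 145 - 55 = 90)
(S(-61) - m) - E = (-61 - 1*90) - 1*999 = (-61 - 90) - 999 = -151 - 999 = -1150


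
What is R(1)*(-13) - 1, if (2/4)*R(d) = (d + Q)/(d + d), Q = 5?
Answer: -79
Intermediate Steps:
R(d) = (5 + d)/d (R(d) = 2*((d + 5)/(d + d)) = 2*((5 + d)/((2*d))) = 2*((5 + d)*(1/(2*d))) = 2*((5 + d)/(2*d)) = (5 + d)/d)
R(1)*(-13) - 1 = ((5 + 1)/1)*(-13) - 1 = (1*6)*(-13) - 1 = 6*(-13) - 1 = -78 - 1 = -79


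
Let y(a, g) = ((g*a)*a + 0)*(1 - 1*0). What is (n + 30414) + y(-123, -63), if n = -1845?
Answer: -924558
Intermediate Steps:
y(a, g) = g*a² (y(a, g) = ((a*g)*a + 0)*(1 + 0) = (g*a² + 0)*1 = (g*a²)*1 = g*a²)
(n + 30414) + y(-123, -63) = (-1845 + 30414) - 63*(-123)² = 28569 - 63*15129 = 28569 - 953127 = -924558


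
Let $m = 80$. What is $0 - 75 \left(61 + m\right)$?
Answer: $-10575$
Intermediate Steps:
$0 - 75 \left(61 + m\right) = 0 - 75 \left(61 + 80\right) = 0 - 10575 = -10575$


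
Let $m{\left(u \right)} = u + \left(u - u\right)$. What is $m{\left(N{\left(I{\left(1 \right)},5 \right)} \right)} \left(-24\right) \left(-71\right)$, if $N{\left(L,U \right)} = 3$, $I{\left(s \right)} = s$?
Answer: $5112$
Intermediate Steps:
$m{\left(u \right)} = u$ ($m{\left(u \right)} = u + 0 = u$)
$m{\left(N{\left(I{\left(1 \right)},5 \right)} \right)} \left(-24\right) \left(-71\right) = 3 \left(-24\right) \left(-71\right) = \left(-72\right) \left(-71\right) = 5112$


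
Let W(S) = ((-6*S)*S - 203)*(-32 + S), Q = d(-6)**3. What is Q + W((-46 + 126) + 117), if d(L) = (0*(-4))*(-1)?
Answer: -38454405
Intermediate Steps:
d(L) = 0 (d(L) = 0*(-1) = 0)
Q = 0 (Q = 0**3 = 0)
W(S) = (-203 - 6*S**2)*(-32 + S) (W(S) = (-6*S**2 - 203)*(-32 + S) = (-203 - 6*S**2)*(-32 + S))
Q + W((-46 + 126) + 117) = 0 + (6496 - 203*((-46 + 126) + 117) - 6*((-46 + 126) + 117)**3 + 192*((-46 + 126) + 117)**2) = 0 + (6496 - 203*(80 + 117) - 6*(80 + 117)**3 + 192*(80 + 117)**2) = 0 + (6496 - 203*197 - 6*197**3 + 192*197**2) = 0 + (6496 - 39991 - 6*7645373 + 192*38809) = 0 + (6496 - 39991 - 45872238 + 7451328) = 0 - 38454405 = -38454405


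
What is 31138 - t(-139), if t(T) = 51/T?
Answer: 4328233/139 ≈ 31138.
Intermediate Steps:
31138 - t(-139) = 31138 - 51/(-139) = 31138 - 51*(-1)/139 = 31138 - 1*(-51/139) = 31138 + 51/139 = 4328233/139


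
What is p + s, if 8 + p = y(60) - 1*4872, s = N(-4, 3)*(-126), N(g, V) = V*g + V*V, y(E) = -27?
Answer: -4529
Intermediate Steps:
N(g, V) = V² + V*g (N(g, V) = V*g + V² = V² + V*g)
s = 378 (s = (3*(3 - 4))*(-126) = (3*(-1))*(-126) = -3*(-126) = 378)
p = -4907 (p = -8 + (-27 - 1*4872) = -8 + (-27 - 4872) = -8 - 4899 = -4907)
p + s = -4907 + 378 = -4529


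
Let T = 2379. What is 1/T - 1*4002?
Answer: -9520757/2379 ≈ -4002.0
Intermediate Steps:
1/T - 1*4002 = 1/2379 - 1*4002 = 1/2379 - 4002 = -9520757/2379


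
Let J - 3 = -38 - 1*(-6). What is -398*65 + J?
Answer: -25899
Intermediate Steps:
J = -29 (J = 3 + (-38 - 1*(-6)) = 3 + (-38 + 6) = 3 - 32 = -29)
-398*65 + J = -398*65 - 29 = -25870 - 29 = -25899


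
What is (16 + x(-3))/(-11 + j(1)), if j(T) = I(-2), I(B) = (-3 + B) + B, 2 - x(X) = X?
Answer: -7/6 ≈ -1.1667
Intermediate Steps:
x(X) = 2 - X
I(B) = -3 + 2*B
j(T) = -7 (j(T) = -3 + 2*(-2) = -3 - 4 = -7)
(16 + x(-3))/(-11 + j(1)) = (16 + (2 - 1*(-3)))/(-11 - 7) = (16 + (2 + 3))/(-18) = -(16 + 5)/18 = -1/18*21 = -7/6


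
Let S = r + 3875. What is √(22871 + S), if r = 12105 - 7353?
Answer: √31498 ≈ 177.48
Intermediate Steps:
r = 4752
S = 8627 (S = 4752 + 3875 = 8627)
√(22871 + S) = √(22871 + 8627) = √31498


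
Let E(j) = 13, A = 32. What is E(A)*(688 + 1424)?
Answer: 27456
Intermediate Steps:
E(A)*(688 + 1424) = 13*(688 + 1424) = 13*2112 = 27456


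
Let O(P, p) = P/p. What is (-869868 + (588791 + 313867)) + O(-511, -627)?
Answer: 20559841/627 ≈ 32791.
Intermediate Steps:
(-869868 + (588791 + 313867)) + O(-511, -627) = (-869868 + (588791 + 313867)) - 511/(-627) = (-869868 + 902658) - 511*(-1/627) = 32790 + 511/627 = 20559841/627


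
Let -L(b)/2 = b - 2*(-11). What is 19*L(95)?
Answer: -4446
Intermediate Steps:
L(b) = -44 - 2*b (L(b) = -2*(b - 2*(-11)) = -2*(b + 22) = -2*(22 + b) = -44 - 2*b)
19*L(95) = 19*(-44 - 2*95) = 19*(-44 - 190) = 19*(-234) = -4446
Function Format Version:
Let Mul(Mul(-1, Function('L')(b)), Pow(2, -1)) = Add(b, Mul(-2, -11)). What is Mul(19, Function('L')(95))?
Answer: -4446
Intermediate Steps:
Function('L')(b) = Add(-44, Mul(-2, b)) (Function('L')(b) = Mul(-2, Add(b, Mul(-2, -11))) = Mul(-2, Add(b, 22)) = Mul(-2, Add(22, b)) = Add(-44, Mul(-2, b)))
Mul(19, Function('L')(95)) = Mul(19, Add(-44, Mul(-2, 95))) = Mul(19, Add(-44, -190)) = Mul(19, -234) = -4446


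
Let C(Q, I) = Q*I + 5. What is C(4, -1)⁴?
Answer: 1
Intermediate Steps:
C(Q, I) = 5 + I*Q (C(Q, I) = I*Q + 5 = 5 + I*Q)
C(4, -1)⁴ = (5 - 1*4)⁴ = (5 - 4)⁴ = 1⁴ = 1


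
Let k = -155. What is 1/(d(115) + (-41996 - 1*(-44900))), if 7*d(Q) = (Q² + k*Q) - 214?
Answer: 7/15514 ≈ 0.00045121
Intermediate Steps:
d(Q) = -214/7 - 155*Q/7 + Q²/7 (d(Q) = ((Q² - 155*Q) - 214)/7 = (-214 + Q² - 155*Q)/7 = -214/7 - 155*Q/7 + Q²/7)
1/(d(115) + (-41996 - 1*(-44900))) = 1/((-214/7 - 155/7*115 + (⅐)*115²) + (-41996 - 1*(-44900))) = 1/((-214/7 - 17825/7 + (⅐)*13225) + (-41996 + 44900)) = 1/((-214/7 - 17825/7 + 13225/7) + 2904) = 1/(-4814/7 + 2904) = 1/(15514/7) = 7/15514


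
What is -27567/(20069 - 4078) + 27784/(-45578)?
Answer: -850371335/364418899 ≈ -2.3335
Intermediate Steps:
-27567/(20069 - 4078) + 27784/(-45578) = -27567/15991 + 27784*(-1/45578) = -27567*1/15991 - 13892/22789 = -27567/15991 - 13892/22789 = -850371335/364418899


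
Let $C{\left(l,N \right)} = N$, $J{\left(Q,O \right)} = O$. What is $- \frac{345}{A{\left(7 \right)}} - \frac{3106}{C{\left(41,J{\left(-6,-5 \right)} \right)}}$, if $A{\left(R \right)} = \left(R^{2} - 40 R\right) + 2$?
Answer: $\frac{712999}{1145} \approx 622.71$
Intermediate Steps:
$A{\left(R \right)} = 2 + R^{2} - 40 R$
$- \frac{345}{A{\left(7 \right)}} - \frac{3106}{C{\left(41,J{\left(-6,-5 \right)} \right)}} = - \frac{345}{2 + 7^{2} - 280} - \frac{3106}{-5} = - \frac{345}{2 + 49 - 280} - - \frac{3106}{5} = - \frac{345}{-229} + \frac{3106}{5} = \left(-345\right) \left(- \frac{1}{229}\right) + \frac{3106}{5} = \frac{345}{229} + \frac{3106}{5} = \frac{712999}{1145}$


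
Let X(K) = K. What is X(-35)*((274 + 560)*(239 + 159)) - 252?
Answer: -11617872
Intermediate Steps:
X(-35)*((274 + 560)*(239 + 159)) - 252 = -35*(274 + 560)*(239 + 159) - 252 = -29190*398 - 252 = -35*331932 - 252 = -11617620 - 252 = -11617872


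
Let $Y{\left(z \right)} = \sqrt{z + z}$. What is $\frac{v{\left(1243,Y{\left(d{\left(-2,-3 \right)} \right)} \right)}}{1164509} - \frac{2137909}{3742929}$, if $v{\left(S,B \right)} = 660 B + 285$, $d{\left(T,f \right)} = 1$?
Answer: $- \frac{11794064156}{20657225151} + \frac{660 \sqrt{2}}{1164509} \approx -0.57014$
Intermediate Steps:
$Y{\left(z \right)} = \sqrt{2} \sqrt{z}$ ($Y{\left(z \right)} = \sqrt{2 z} = \sqrt{2} \sqrt{z}$)
$v{\left(S,B \right)} = 285 + 660 B$
$\frac{v{\left(1243,Y{\left(d{\left(-2,-3 \right)} \right)} \right)}}{1164509} - \frac{2137909}{3742929} = \frac{285 + 660 \sqrt{2} \sqrt{1}}{1164509} - \frac{2137909}{3742929} = \left(285 + 660 \sqrt{2} \cdot 1\right) \frac{1}{1164509} - \frac{2137909}{3742929} = \left(285 + 660 \sqrt{2}\right) \frac{1}{1164509} - \frac{2137909}{3742929} = \left(\frac{285}{1164509} + \frac{660 \sqrt{2}}{1164509}\right) - \frac{2137909}{3742929} = - \frac{11794064156}{20657225151} + \frac{660 \sqrt{2}}{1164509}$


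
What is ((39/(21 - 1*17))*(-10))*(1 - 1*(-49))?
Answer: -4875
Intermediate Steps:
((39/(21 - 1*17))*(-10))*(1 - 1*(-49)) = ((39/(21 - 17))*(-10))*(1 + 49) = ((39/4)*(-10))*50 = -195/2*50 = -4875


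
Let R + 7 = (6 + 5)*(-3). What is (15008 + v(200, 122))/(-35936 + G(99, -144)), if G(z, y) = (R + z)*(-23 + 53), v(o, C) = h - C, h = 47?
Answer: -14933/34166 ≈ -0.43707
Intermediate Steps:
R = -40 (R = -7 + (6 + 5)*(-3) = -7 + 11*(-3) = -7 - 33 = -40)
v(o, C) = 47 - C
G(z, y) = -1200 + 30*z (G(z, y) = (-40 + z)*(-23 + 53) = (-40 + z)*30 = -1200 + 30*z)
(15008 + v(200, 122))/(-35936 + G(99, -144)) = (15008 + (47 - 1*122))/(-35936 + (-1200 + 30*99)) = (15008 + (47 - 122))/(-35936 + (-1200 + 2970)) = (15008 - 75)/(-35936 + 1770) = 14933/(-34166) = 14933*(-1/34166) = -14933/34166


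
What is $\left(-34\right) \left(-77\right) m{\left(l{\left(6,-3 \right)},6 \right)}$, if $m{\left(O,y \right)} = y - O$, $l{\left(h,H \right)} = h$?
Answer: $0$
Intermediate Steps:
$\left(-34\right) \left(-77\right) m{\left(l{\left(6,-3 \right)},6 \right)} = \left(-34\right) \left(-77\right) \left(6 - 6\right) = 2618 \left(6 - 6\right) = 2618 \cdot 0 = 0$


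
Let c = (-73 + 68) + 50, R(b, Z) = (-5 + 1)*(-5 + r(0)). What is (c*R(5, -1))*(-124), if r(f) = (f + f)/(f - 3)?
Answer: -111600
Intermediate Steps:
r(f) = 2*f/(-3 + f) (r(f) = (2*f)/(-3 + f) = 2*f/(-3 + f))
R(b, Z) = 20 (R(b, Z) = (-5 + 1)*(-5 + 2*0/(-3 + 0)) = -4*(-5 + 2*0/(-3)) = -4*(-5 + 2*0*(-⅓)) = -4*(-5 + 0) = -4*(-5) = 20)
c = 45 (c = -5 + 50 = 45)
(c*R(5, -1))*(-124) = (45*20)*(-124) = 900*(-124) = -111600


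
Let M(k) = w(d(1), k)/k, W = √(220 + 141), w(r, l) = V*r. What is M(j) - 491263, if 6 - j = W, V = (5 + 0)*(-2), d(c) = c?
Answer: -6386409/13 ≈ -4.9126e+5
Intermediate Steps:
V = -10 (V = 5*(-2) = -10)
w(r, l) = -10*r
W = 19 (W = √361 = 19)
j = -13 (j = 6 - 1*19 = 6 - 19 = -13)
M(k) = -10/k (M(k) = (-10*1)/k = -10/k)
M(j) - 491263 = -10/(-13) - 491263 = -10*(-1/13) - 491263 = 10/13 - 491263 = -6386409/13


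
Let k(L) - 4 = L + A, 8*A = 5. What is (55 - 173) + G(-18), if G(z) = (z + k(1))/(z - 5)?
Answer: -21613/184 ≈ -117.46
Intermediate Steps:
A = 5/8 (A = (1/8)*5 = 5/8 ≈ 0.62500)
k(L) = 37/8 + L (k(L) = 4 + (L + 5/8) = 4 + (5/8 + L) = 37/8 + L)
G(z) = (45/8 + z)/(-5 + z) (G(z) = (z + (37/8 + 1))/(z - 5) = (z + 45/8)/(-5 + z) = (45/8 + z)/(-5 + z))
(55 - 173) + G(-18) = (55 - 173) + (45/8 - 18)/(-5 - 18) = -118 - 99/8/(-23) = -118 - 1/23*(-99/8) = -118 + 99/184 = -21613/184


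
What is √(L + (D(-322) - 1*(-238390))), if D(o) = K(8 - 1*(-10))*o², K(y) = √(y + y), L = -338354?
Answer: 2*√130535 ≈ 722.59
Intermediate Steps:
K(y) = √2*√y (K(y) = √(2*y) = √2*√y)
D(o) = 6*o² (D(o) = (√2*√(8 - 1*(-10)))*o² = (√2*√(8 + 10))*o² = (√2*√18)*o² = (√2*(3*√2))*o² = 6*o²)
√(L + (D(-322) - 1*(-238390))) = √(-338354 + (6*(-322)² - 1*(-238390))) = √(-338354 + (6*103684 + 238390)) = √(-338354 + (622104 + 238390)) = √(-338354 + 860494) = √522140 = 2*√130535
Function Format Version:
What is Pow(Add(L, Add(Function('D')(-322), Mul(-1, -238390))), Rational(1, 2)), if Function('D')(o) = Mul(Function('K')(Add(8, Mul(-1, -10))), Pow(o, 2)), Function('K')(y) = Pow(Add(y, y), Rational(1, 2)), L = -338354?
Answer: Mul(2, Pow(130535, Rational(1, 2))) ≈ 722.59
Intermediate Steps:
Function('K')(y) = Mul(Pow(2, Rational(1, 2)), Pow(y, Rational(1, 2))) (Function('K')(y) = Pow(Mul(2, y), Rational(1, 2)) = Mul(Pow(2, Rational(1, 2)), Pow(y, Rational(1, 2))))
Function('D')(o) = Mul(6, Pow(o, 2)) (Function('D')(o) = Mul(Mul(Pow(2, Rational(1, 2)), Pow(Add(8, Mul(-1, -10)), Rational(1, 2))), Pow(o, 2)) = Mul(Mul(Pow(2, Rational(1, 2)), Pow(Add(8, 10), Rational(1, 2))), Pow(o, 2)) = Mul(Mul(Pow(2, Rational(1, 2)), Pow(18, Rational(1, 2))), Pow(o, 2)) = Mul(Mul(Pow(2, Rational(1, 2)), Mul(3, Pow(2, Rational(1, 2)))), Pow(o, 2)) = Mul(6, Pow(o, 2)))
Pow(Add(L, Add(Function('D')(-322), Mul(-1, -238390))), Rational(1, 2)) = Pow(Add(-338354, Add(Mul(6, Pow(-322, 2)), Mul(-1, -238390))), Rational(1, 2)) = Pow(Add(-338354, Add(Mul(6, 103684), 238390)), Rational(1, 2)) = Pow(Add(-338354, Add(622104, 238390)), Rational(1, 2)) = Pow(Add(-338354, 860494), Rational(1, 2)) = Pow(522140, Rational(1, 2)) = Mul(2, Pow(130535, Rational(1, 2)))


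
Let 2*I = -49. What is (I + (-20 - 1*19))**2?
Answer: 16129/4 ≈ 4032.3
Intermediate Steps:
I = -49/2 (I = (1/2)*(-49) = -49/2 ≈ -24.500)
(I + (-20 - 1*19))**2 = (-49/2 + (-20 - 1*19))**2 = (-49/2 + (-20 - 19))**2 = (-49/2 - 39)**2 = (-127/2)**2 = 16129/4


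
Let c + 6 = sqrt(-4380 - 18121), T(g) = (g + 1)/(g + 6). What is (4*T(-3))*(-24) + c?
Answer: 58 + I*sqrt(22501) ≈ 58.0 + 150.0*I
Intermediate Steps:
T(g) = (1 + g)/(6 + g)
c = -6 + I*sqrt(22501) (c = -6 + sqrt(-4380 - 18121) = -6 + sqrt(-22501) = -6 + I*sqrt(22501) ≈ -6.0 + 150.0*I)
(4*T(-3))*(-24) + c = (4*((1 - 3)/(6 - 3)))*(-24) + (-6 + I*sqrt(22501)) = (4*(-2/3))*(-24) + (-6 + I*sqrt(22501)) = -8/3*(-24) + (-6 + I*sqrt(22501)) = 64 + (-6 + I*sqrt(22501)) = 58 + I*sqrt(22501)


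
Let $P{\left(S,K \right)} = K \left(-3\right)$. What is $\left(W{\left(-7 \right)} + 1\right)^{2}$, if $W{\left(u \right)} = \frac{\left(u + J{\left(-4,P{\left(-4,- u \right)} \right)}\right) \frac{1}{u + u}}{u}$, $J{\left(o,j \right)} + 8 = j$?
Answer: $\frac{961}{2401} \approx 0.40025$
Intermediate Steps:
$P{\left(S,K \right)} = - 3 K$
$J{\left(o,j \right)} = -8 + j$
$W{\left(u \right)} = \frac{-8 + 4 u}{2 u^{2}}$ ($W{\left(u \right)} = \frac{\left(u - \left(8 + 3 \left(- u\right)\right)\right) \frac{1}{u + u}}{u} = \frac{\left(u + \left(-8 + 3 u\right)\right) \frac{1}{2 u}}{u} = \frac{\left(-8 + 4 u\right) \frac{1}{2 u}}{u} = \frac{\frac{1}{2} \frac{1}{u} \left(-8 + 4 u\right)}{u} = \frac{-8 + 4 u}{2 u^{2}}$)
$\left(W{\left(-7 \right)} + 1\right)^{2} = \left(\frac{2 \left(-2 - 7\right)}{49} + 1\right)^{2} = \left(2 \cdot \frac{1}{49} \left(-9\right) + 1\right)^{2} = \left(- \frac{18}{49} + 1\right)^{2} = \left(\frac{31}{49}\right)^{2} = \frac{961}{2401}$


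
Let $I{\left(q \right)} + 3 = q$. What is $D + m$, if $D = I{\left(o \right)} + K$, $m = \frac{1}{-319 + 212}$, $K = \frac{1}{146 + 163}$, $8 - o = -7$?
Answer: $\frac{396554}{33063} \approx 11.994$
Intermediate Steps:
$o = 15$ ($o = 8 - -7 = 8 + 7 = 15$)
$I{\left(q \right)} = -3 + q$
$K = \frac{1}{309} \approx 0.0032362$
$m = - \frac{1}{107}$ ($m = \frac{1}{-107} = - \frac{1}{107} \approx -0.0093458$)
$D = \frac{3709}{309}$ ($D = \left(-3 + 15\right) + \frac{1}{309} = 12 + \frac{1}{309} = \frac{3709}{309} \approx 12.003$)
$D + m = \frac{3709}{309} - \frac{1}{107} = \frac{396554}{33063}$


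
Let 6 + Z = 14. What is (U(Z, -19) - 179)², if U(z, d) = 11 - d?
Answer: 22201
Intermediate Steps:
Z = 8 (Z = -6 + 14 = 8)
(U(Z, -19) - 179)² = ((11 - 1*(-19)) - 179)² = ((11 + 19) - 179)² = (30 - 179)² = (-149)² = 22201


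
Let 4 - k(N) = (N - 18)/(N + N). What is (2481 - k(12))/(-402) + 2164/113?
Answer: 2360221/181704 ≈ 12.989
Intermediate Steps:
k(N) = 4 - (-18 + N)/(2*N) (k(N) = 4 - (N - 18)/(N + N) = 4 - (-18 + N)/(2*N))
(2481 - k(12))/(-402) + 2164/113 = (2481 - (7/2 + 9/12))/(-402) + 2164/113 = (2481 - (7/2 + 9*(1/12)))*(-1/402) + 2164*(1/113) = (2481 - (7/2 + ¾))*(-1/402) + 2164/113 = (2481 - 1*17/4)*(-1/402) + 2164/113 = (2481 - 17/4)*(-1/402) + 2164/113 = (9907/4)*(-1/402) + 2164/113 = -9907/1608 + 2164/113 = 2360221/181704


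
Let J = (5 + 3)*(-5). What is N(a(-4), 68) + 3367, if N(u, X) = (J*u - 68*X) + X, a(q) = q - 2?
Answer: -949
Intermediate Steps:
J = -40 (J = 8*(-5) = -40)
a(q) = -2 + q
N(u, X) = -67*X - 40*u (N(u, X) = (-40*u - 68*X) + X = (-68*X - 40*u) + X = -67*X - 40*u)
N(a(-4), 68) + 3367 = (-67*68 - 40*(-2 - 4)) + 3367 = (-4556 - 40*(-6)) + 3367 = (-4556 + 240) + 3367 = -4316 + 3367 = -949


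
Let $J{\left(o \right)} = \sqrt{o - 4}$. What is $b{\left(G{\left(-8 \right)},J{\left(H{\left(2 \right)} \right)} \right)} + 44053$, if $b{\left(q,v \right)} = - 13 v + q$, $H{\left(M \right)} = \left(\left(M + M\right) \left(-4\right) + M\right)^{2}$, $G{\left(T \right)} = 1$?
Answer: $44054 - 104 \sqrt{3} \approx 43874.0$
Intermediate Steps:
$H{\left(M \right)} = 49 M^{2}$ ($H{\left(M \right)} = \left(2 M \left(-4\right) + M\right)^{2} = \left(- 8 M + M\right)^{2} = \left(- 7 M\right)^{2} = 49 M^{2}$)
$J{\left(o \right)} = \sqrt{-4 + o}$
$b{\left(q,v \right)} = q - 13 v$
$b{\left(G{\left(-8 \right)},J{\left(H{\left(2 \right)} \right)} \right)} + 44053 = \left(1 - 13 \sqrt{-4 + 49 \cdot 2^{2}}\right) + 44053 = \left(1 - 13 \sqrt{-4 + 49 \cdot 4}\right) + 44053 = \left(1 - 13 \sqrt{-4 + 196}\right) + 44053 = \left(1 - 13 \sqrt{192}\right) + 44053 = \left(1 - 13 \cdot 8 \sqrt{3}\right) + 44053 = \left(1 - 104 \sqrt{3}\right) + 44053 = 44054 - 104 \sqrt{3}$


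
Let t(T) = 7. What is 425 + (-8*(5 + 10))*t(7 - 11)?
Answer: -415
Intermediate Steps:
425 + (-8*(5 + 10))*t(7 - 11) = 425 - 8*(5 + 10)*7 = 425 - 8*15*7 = 425 - 120*7 = 425 - 840 = -415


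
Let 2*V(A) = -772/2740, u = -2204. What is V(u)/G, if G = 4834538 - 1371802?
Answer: -193/4743948320 ≈ -4.0683e-8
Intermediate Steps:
G = 3462736
V(A) = -193/1370 (V(A) = (-772/2740)/2 = (-772*1/2740)/2 = (1/2)*(-193/685) = -193/1370)
V(u)/G = -193/1370/3462736 = -193/1370*1/3462736 = -193/4743948320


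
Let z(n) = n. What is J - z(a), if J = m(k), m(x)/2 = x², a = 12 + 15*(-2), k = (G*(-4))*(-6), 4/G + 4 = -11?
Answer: 2498/25 ≈ 99.920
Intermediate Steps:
G = -4/15 (G = 4/(-4 - 11) = 4/(-15) = 4*(-1/15) = -4/15 ≈ -0.26667)
k = -32/5 (k = -4/15*(-4)*(-6) = (16/15)*(-6) = -32/5 ≈ -6.4000)
a = -18 (a = 12 - 30 = -18)
m(x) = 2*x²
J = 2048/25 (J = 2*(-32/5)² = 2*(1024/25) = 2048/25 ≈ 81.920)
J - z(a) = 2048/25 - 1*(-18) = 2048/25 + 18 = 2498/25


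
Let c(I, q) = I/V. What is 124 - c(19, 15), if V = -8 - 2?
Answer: 1259/10 ≈ 125.90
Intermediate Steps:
V = -10
c(I, q) = -I/10 (c(I, q) = I/(-10) = I*(-⅒) = -I/10)
124 - c(19, 15) = 124 - (-1)*19/10 = 124 - 1*(-19/10) = 124 + 19/10 = 1259/10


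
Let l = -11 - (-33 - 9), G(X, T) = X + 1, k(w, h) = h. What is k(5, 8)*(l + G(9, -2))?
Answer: 328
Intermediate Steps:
G(X, T) = 1 + X
l = 31 (l = -11 - 1*(-42) = -11 + 42 = 31)
k(5, 8)*(l + G(9, -2)) = 8*(31 + (1 + 9)) = 8*(31 + 10) = 8*41 = 328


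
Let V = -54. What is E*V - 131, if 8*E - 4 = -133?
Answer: 2959/4 ≈ 739.75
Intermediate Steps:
E = -129/8 (E = 1/2 + (1/8)*(-133) = 1/2 - 133/8 = -129/8 ≈ -16.125)
E*V - 131 = -129/8*(-54) - 131 = 3483/4 - 131 = 2959/4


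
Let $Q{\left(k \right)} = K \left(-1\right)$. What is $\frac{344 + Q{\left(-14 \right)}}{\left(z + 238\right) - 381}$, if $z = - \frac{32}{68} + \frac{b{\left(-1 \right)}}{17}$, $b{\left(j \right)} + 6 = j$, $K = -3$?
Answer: $- \frac{5899}{2446} \approx -2.4117$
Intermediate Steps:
$b{\left(j \right)} = -6 + j$
$z = - \frac{15}{17}$ ($z = - \frac{32}{68} + \frac{-6 - 1}{17} = \left(-32\right) \frac{1}{68} - \frac{7}{17} = - \frac{8}{17} - \frac{7}{17} = - \frac{15}{17} \approx -0.88235$)
$Q{\left(k \right)} = 3$ ($Q{\left(k \right)} = \left(-3\right) \left(-1\right) = 3$)
$\frac{344 + Q{\left(-14 \right)}}{\left(z + 238\right) - 381} = \frac{344 + 3}{\left(- \frac{15}{17} + 238\right) - 381} = \frac{347}{\frac{4031}{17} - 381} = \frac{347}{- \frac{2446}{17}} = 347 \left(- \frac{17}{2446}\right) = - \frac{5899}{2446}$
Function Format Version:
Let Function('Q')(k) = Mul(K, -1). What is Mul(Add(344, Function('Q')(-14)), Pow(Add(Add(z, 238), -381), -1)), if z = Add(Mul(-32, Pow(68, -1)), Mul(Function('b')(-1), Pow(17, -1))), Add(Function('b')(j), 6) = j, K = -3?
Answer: Rational(-5899, 2446) ≈ -2.4117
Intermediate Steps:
Function('b')(j) = Add(-6, j)
z = Rational(-15, 17) (z = Add(Mul(-32, Pow(68, -1)), Mul(Add(-6, -1), Pow(17, -1))) = Add(Mul(-32, Rational(1, 68)), Mul(-7, Rational(1, 17))) = Add(Rational(-8, 17), Rational(-7, 17)) = Rational(-15, 17) ≈ -0.88235)
Function('Q')(k) = 3 (Function('Q')(k) = Mul(-3, -1) = 3)
Mul(Add(344, Function('Q')(-14)), Pow(Add(Add(z, 238), -381), -1)) = Mul(Add(344, 3), Pow(Add(Add(Rational(-15, 17), 238), -381), -1)) = Mul(347, Pow(Add(Rational(4031, 17), -381), -1)) = Mul(347, Pow(Rational(-2446, 17), -1)) = Mul(347, Rational(-17, 2446)) = Rational(-5899, 2446)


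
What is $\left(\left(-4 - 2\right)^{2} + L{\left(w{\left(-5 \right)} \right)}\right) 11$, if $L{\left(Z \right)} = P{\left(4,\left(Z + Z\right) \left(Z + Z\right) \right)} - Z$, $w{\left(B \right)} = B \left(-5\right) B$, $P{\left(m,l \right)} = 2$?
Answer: $1793$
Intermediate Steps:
$w{\left(B \right)} = - 5 B^{2}$ ($w{\left(B \right)} = - 5 B B = - 5 B^{2}$)
$L{\left(Z \right)} = 2 - Z$
$\left(\left(-4 - 2\right)^{2} + L{\left(w{\left(-5 \right)} \right)}\right) 11 = \left(\left(-4 - 2\right)^{2} - \left(-2 - 5 \left(-5\right)^{2}\right)\right) 11 = \left(\left(-6\right)^{2} - \left(-2 - 125\right)\right) 11 = \left(36 + \left(2 - -125\right)\right) 11 = \left(36 + \left(2 + 125\right)\right) 11 = \left(36 + 127\right) 11 = 163 \cdot 11 = 1793$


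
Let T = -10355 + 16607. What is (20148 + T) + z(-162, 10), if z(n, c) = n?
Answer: 26238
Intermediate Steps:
T = 6252
(20148 + T) + z(-162, 10) = (20148 + 6252) - 162 = 26400 - 162 = 26238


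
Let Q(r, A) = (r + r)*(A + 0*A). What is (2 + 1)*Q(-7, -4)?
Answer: 168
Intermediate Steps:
Q(r, A) = 2*A*r (Q(r, A) = (2*r)*(A + 0) = (2*r)*A = 2*A*r)
(2 + 1)*Q(-7, -4) = (2 + 1)*(2*(-4)*(-7)) = 3*56 = 168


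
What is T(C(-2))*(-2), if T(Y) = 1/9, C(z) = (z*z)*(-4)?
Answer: -2/9 ≈ -0.22222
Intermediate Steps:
C(z) = -4*z**2 (C(z) = z**2*(-4) = -4*z**2)
T(Y) = 1/9
T(C(-2))*(-2) = (1/9)*(-2) = -2/9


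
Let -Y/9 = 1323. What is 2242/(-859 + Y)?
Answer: -1121/6383 ≈ -0.17562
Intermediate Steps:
Y = -11907 (Y = -9*1323 = -11907)
2242/(-859 + Y) = 2242/(-859 - 11907) = 2242/(-12766) = 2242*(-1/12766) = -1121/6383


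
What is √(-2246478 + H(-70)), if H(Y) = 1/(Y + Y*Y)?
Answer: I*√52407860609370/4830 ≈ 1498.8*I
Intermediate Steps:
H(Y) = 1/(Y + Y²)
√(-2246478 + H(-70)) = √(-2246478 + 1/((-70)*(1 - 70))) = √(-2246478 - 1/70/(-69)) = √(-2246478 - 1/70*(-1/69)) = √(-2246478 + 1/4830) = √(-10850488739/4830) = I*√52407860609370/4830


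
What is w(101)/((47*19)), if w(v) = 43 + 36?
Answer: 79/893 ≈ 0.088466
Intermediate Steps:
w(v) = 79
w(101)/((47*19)) = 79/((47*19)) = 79/893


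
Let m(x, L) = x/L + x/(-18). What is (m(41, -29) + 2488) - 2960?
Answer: -248311/522 ≈ -475.69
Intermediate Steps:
m(x, L) = -x/18 + x/L (m(x, L) = x/L + x*(-1/18) = x/L - x/18 = -x/18 + x/L)
(m(41, -29) + 2488) - 2960 = ((-1/18*41 + 41/(-29)) + 2488) - 2960 = ((-41/18 + 41*(-1/29)) + 2488) - 2960 = ((-41/18 - 41/29) + 2488) - 2960 = (-1927/522 + 2488) - 2960 = 1296809/522 - 2960 = -248311/522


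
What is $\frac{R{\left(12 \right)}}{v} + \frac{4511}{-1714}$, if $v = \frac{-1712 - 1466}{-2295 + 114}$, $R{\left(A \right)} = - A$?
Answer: $- \frac{29597383}{2723546} \approx -10.867$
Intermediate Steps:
$v = \frac{3178}{2181}$ ($v = - \frac{3178}{-2181} = \left(-3178\right) \left(- \frac{1}{2181}\right) = \frac{3178}{2181} \approx 1.4571$)
$\frac{R{\left(12 \right)}}{v} + \frac{4511}{-1714} = \frac{\left(-1\right) 12}{\frac{3178}{2181}} + \frac{4511}{-1714} = \left(-12\right) \frac{2181}{3178} + 4511 \left(- \frac{1}{1714}\right) = - \frac{13086}{1589} - \frac{4511}{1714} = - \frac{29597383}{2723546}$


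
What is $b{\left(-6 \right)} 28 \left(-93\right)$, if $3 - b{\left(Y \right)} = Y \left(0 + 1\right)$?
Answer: $-23436$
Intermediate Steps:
$b{\left(Y \right)} = 3 - Y$ ($b{\left(Y \right)} = 3 - Y \left(0 + 1\right) = 3 - Y 1 = 3 - Y$)
$b{\left(-6 \right)} 28 \left(-93\right) = \left(3 - -6\right) 28 \left(-93\right) = \left(3 + 6\right) 28 \left(-93\right) = 9 \cdot 28 \left(-93\right) = 252 \left(-93\right) = -23436$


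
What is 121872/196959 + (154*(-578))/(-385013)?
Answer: 21484672948/25277258489 ≈ 0.84996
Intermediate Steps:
121872/196959 + (154*(-578))/(-385013) = 121872*(1/196959) - 89012*(-1/385013) = 40624/65653 + 89012/385013 = 21484672948/25277258489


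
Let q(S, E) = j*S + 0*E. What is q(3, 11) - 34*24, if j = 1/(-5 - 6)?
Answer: -8979/11 ≈ -816.27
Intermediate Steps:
j = -1/11 (j = 1/(-11) = -1/11 ≈ -0.090909)
q(S, E) = -S/11 (q(S, E) = -S/11 + 0*E = -S/11 + 0 = -S/11)
q(3, 11) - 34*24 = -1/11*3 - 34*24 = -3/11 - 816 = -8979/11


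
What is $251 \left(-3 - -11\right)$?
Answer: $2008$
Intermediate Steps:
$251 \left(-3 - -11\right) = 251 \left(-3 + 11\right) = 251 \cdot 8 = 2008$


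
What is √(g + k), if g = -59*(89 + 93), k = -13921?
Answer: I*√24659 ≈ 157.03*I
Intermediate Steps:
g = -10738 (g = -59*182 = -10738)
√(g + k) = √(-10738 - 13921) = √(-24659) = I*√24659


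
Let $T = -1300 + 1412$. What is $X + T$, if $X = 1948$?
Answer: $2060$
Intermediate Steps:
$T = 112$
$X + T = 1948 + 112 = 2060$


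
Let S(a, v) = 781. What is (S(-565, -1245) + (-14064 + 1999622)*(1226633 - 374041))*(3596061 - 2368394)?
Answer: 2078281698820926039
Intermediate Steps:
(S(-565, -1245) + (-14064 + 1999622)*(1226633 - 374041))*(3596061 - 2368394) = (781 + (-14064 + 1999622)*(1226633 - 374041))*(3596061 - 2368394) = (781 + 1985558*852592)*1227667 = (781 + 1692870866336)*1227667 = 1692870867117*1227667 = 2078281698820926039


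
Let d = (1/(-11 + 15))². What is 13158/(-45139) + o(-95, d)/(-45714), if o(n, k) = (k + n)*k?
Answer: -153916665731/528251966976 ≈ -0.29137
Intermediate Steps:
d = 1/16 (d = (1/4)² = (¼)² = 1/16 ≈ 0.062500)
o(n, k) = k*(k + n)
13158/(-45139) + o(-95, d)/(-45714) = 13158/(-45139) + ((1/16 - 95)/16)/(-45714) = 13158*(-1/45139) + ((1/16)*(-1519/16))*(-1/45714) = -13158/45139 - 1519/256*(-1/45714) = -13158/45139 + 1519/11702784 = -153916665731/528251966976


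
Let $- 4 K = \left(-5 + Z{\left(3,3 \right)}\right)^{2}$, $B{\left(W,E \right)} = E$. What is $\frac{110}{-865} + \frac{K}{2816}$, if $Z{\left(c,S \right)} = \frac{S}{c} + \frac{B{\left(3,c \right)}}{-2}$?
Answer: $- \frac{92015}{708608} \approx -0.12985$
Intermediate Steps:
$Z{\left(c,S \right)} = - \frac{c}{2} + \frac{S}{c}$ ($Z{\left(c,S \right)} = \frac{S}{c} + \frac{c}{-2} = \frac{S}{c} + c \left(- \frac{1}{2}\right) = \frac{S}{c} - \frac{c}{2} = - \frac{c}{2} + \frac{S}{c}$)
$K = - \frac{121}{16}$ ($K = - \frac{\left(-5 + \left(\left(- \frac{1}{2}\right) 3 + \frac{3}{3}\right)\right)^{2}}{4} = - \frac{\left(-5 + \left(- \frac{3}{2} + 3 \cdot \frac{1}{3}\right)\right)^{2}}{4} = - \frac{\left(-5 + \left(- \frac{3}{2} + 1\right)\right)^{2}}{4} = - \frac{\left(-5 - \frac{1}{2}\right)^{2}}{4} = - \frac{\left(- \frac{11}{2}\right)^{2}}{4} = \left(- \frac{1}{4}\right) \frac{121}{4} = - \frac{121}{16} \approx -7.5625$)
$\frac{110}{-865} + \frac{K}{2816} = \frac{110}{-865} - \frac{121}{16 \cdot 2816} = 110 \left(- \frac{1}{865}\right) - \frac{11}{4096} = - \frac{22}{173} - \frac{11}{4096} = - \frac{92015}{708608}$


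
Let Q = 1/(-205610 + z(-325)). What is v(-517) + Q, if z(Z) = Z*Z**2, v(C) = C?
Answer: -17853940996/34533735 ≈ -517.00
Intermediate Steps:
z(Z) = Z**3
Q = -1/34533735 (Q = 1/(-205610 + (-325)**3) = 1/(-205610 - 34328125) = 1/(-34533735) = -1/34533735 ≈ -2.8957e-8)
v(-517) + Q = -517 - 1/34533735 = -17853940996/34533735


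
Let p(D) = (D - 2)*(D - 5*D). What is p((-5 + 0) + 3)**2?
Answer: 1024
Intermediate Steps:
p(D) = -4*D*(-2 + D) (p(D) = (-2 + D)*(-4*D) = -4*D*(-2 + D))
p((-5 + 0) + 3)**2 = (4*((-5 + 0) + 3)*(2 - ((-5 + 0) + 3)))**2 = (4*(-5 + 3)*(2 - (-5 + 3)))**2 = (4*(-2)*(2 - 1*(-2)))**2 = (4*(-2)*(2 + 2))**2 = (4*(-2)*4)**2 = (-32)**2 = 1024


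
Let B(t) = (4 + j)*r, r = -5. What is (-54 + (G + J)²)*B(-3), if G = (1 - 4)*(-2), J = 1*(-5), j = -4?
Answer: 0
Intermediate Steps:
J = -5
B(t) = 0 (B(t) = (4 - 4)*(-5) = 0*(-5) = 0)
G = 6 (G = -3*(-2) = 6)
(-54 + (G + J)²)*B(-3) = (-54 + (6 - 5)²)*0 = (-54 + 1²)*0 = (-54 + 1)*0 = -53*0 = 0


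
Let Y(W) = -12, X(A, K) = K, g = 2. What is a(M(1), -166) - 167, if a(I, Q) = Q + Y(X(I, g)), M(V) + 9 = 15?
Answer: -345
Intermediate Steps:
M(V) = 6 (M(V) = -9 + 15 = 6)
a(I, Q) = -12 + Q (a(I, Q) = Q - 12 = -12 + Q)
a(M(1), -166) - 167 = (-12 - 166) - 167 = -178 - 167 = -345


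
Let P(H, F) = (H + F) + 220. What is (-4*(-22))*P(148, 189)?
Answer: 49016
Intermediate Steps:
P(H, F) = 220 + F + H (P(H, F) = (F + H) + 220 = 220 + F + H)
(-4*(-22))*P(148, 189) = (-4*(-22))*(220 + 189 + 148) = 88*557 = 49016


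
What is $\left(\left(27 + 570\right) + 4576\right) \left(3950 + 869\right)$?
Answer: $24928687$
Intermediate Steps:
$\left(\left(27 + 570\right) + 4576\right) \left(3950 + 869\right) = \left(597 + 4576\right) 4819 = 5173 \cdot 4819 = 24928687$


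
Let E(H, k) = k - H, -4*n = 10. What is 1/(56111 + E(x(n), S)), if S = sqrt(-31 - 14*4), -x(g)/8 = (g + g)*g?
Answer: 18737/1053225536 - I*sqrt(87)/3159676608 ≈ 1.779e-5 - 2.952e-9*I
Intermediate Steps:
n = -5/2 (n = -1/4*10 = -5/2 ≈ -2.5000)
x(g) = -16*g**2 (x(g) = -8*(g + g)*g = -8*2*g*g = -16*g**2)
S = I*sqrt(87) (S = sqrt(-31 - 56) = sqrt(-87) = I*sqrt(87) ≈ 9.3274*I)
1/(56111 + E(x(n), S)) = 1/(56111 + (I*sqrt(87) - (-16)*(-5/2)**2)) = 1/(56111 + (I*sqrt(87) - (-16)*25/4)) = 1/(56111 + (I*sqrt(87) - 1*(-100))) = 1/(56111 + (I*sqrt(87) + 100)) = 1/(56111 + (100 + I*sqrt(87))) = 1/(56211 + I*sqrt(87))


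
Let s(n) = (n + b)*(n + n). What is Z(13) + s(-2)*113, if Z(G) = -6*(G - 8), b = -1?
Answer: 1326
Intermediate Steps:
Z(G) = 48 - 6*G (Z(G) = -6*(-8 + G) = 48 - 6*G)
s(n) = 2*n*(-1 + n) (s(n) = (n - 1)*(n + n) = (-1 + n)*(2*n) = 2*n*(-1 + n))
Z(13) + s(-2)*113 = (48 - 6*13) + (2*(-2)*(-1 - 2))*113 = (48 - 78) + (2*(-2)*(-3))*113 = -30 + 12*113 = -30 + 1356 = 1326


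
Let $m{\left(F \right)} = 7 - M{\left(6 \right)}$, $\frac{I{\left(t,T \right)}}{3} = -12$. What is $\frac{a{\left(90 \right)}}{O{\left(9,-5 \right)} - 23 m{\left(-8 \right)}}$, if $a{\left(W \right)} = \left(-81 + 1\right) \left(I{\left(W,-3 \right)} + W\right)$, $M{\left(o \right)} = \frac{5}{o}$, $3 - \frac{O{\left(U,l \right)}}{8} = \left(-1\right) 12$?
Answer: $\frac{25920}{131} \approx 197.86$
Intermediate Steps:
$O{\left(U,l \right)} = 120$ ($O{\left(U,l \right)} = 24 - 8 \left(\left(-1\right) 12\right) = 24 - -96 = 24 + 96 = 120$)
$I{\left(t,T \right)} = -36$ ($I{\left(t,T \right)} = 3 \left(-12\right) = -36$)
$m{\left(F \right)} = \frac{37}{6}$ ($m{\left(F \right)} = 7 - \frac{5}{6} = \frac{37}{6}$)
$a{\left(W \right)} = 2880 - 80 W$ ($a{\left(W \right)} = \left(-81 + 1\right) \left(-36 + W\right) = - 80 \left(-36 + W\right) = 2880 - 80 W$)
$\frac{a{\left(90 \right)}}{O{\left(9,-5 \right)} - 23 m{\left(-8 \right)}} = \frac{2880 - 7200}{120 - \frac{851}{6}} = - \frac{4320}{- \frac{131}{6}} = \left(-4320\right) \left(- \frac{6}{131}\right) = \frac{25920}{131}$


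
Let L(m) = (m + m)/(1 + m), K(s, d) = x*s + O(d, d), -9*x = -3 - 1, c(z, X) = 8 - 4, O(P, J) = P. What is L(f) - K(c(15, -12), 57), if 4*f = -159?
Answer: -79133/1395 ≈ -56.726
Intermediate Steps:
f = -159/4 (f = (¼)*(-159) = -159/4 ≈ -39.750)
c(z, X) = 4
x = 4/9 (x = -(-3 - 1)/9 = -⅑*(-4) = 4/9 ≈ 0.44444)
K(s, d) = d + 4*s/9 (K(s, d) = 4*s/9 + d = d + 4*s/9)
L(m) = 2*m/(1 + m) (L(m) = (2*m)/(1 + m) = 2*m/(1 + m))
L(f) - K(c(15, -12), 57) = 2*(-159/4)/(1 - 159/4) - (57 + (4/9)*4) = 2*(-159/4)/(-155/4) - (57 + 16/9) = 2*(-159/4)*(-4/155) - 1*529/9 = 318/155 - 529/9 = -79133/1395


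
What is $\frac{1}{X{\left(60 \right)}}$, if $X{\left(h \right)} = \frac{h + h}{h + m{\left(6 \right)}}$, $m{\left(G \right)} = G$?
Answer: $\frac{11}{20} \approx 0.55$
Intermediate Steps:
$X{\left(h \right)} = \frac{2 h}{6 + h}$ ($X{\left(h \right)} = \frac{h + h}{h + 6} = \frac{2 h}{6 + h}$)
$\frac{1}{X{\left(60 \right)}} = \frac{1}{2 \cdot 60 \frac{1}{6 + 60}} = \frac{1}{2 \cdot 60 \cdot \frac{1}{66}} = \frac{1}{\frac{20}{11}} = \frac{11}{20}$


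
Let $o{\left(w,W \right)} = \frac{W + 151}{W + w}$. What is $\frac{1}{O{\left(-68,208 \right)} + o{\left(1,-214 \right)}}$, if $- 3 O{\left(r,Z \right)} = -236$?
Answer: $\frac{213}{16819} \approx 0.012664$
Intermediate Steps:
$o{\left(w,W \right)} = \frac{151 + W}{W + w}$
$O{\left(r,Z \right)} = \frac{236}{3}$ ($O{\left(r,Z \right)} = \left(- \frac{1}{3}\right) \left(-236\right) = \frac{236}{3}$)
$\frac{1}{O{\left(-68,208 \right)} + o{\left(1,-214 \right)}} = \frac{1}{\frac{236}{3} + \frac{151 - 214}{-214 + 1}} = \frac{1}{\frac{236}{3} + \frac{1}{-213} \left(-63\right)} = \frac{1}{\frac{236}{3} - - \frac{21}{71}} = \frac{1}{\frac{236}{3} + \frac{21}{71}} = \frac{1}{\frac{16819}{213}} = \frac{213}{16819}$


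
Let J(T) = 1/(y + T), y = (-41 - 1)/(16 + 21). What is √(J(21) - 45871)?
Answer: 2*I*√126431805/105 ≈ 214.18*I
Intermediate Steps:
y = -42/37 ≈ -1.1351
J(T) = 1/(-42/37 + T)
√(J(21) - 45871) = √(37/(-42 + 37*21) - 45871) = √(37/(-42 + 777) - 45871) = √(37/735 - 45871) = √(-33715148/735) = 2*I*√126431805/105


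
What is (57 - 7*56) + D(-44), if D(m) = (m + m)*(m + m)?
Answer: 7409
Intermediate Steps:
D(m) = 4*m² (D(m) = (2*m)*(2*m) = 4*m²)
(57 - 7*56) + D(-44) = (57 - 7*56) + 4*(-44)² = (57 - 392) + 4*1936 = -335 + 7744 = 7409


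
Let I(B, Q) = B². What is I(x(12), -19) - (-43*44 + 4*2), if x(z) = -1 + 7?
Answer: 1920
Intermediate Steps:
x(z) = 6
I(x(12), -19) - (-43*44 + 4*2) = 6² - (-43*44 + 4*2) = 36 - (-1892 + 8) = 36 - 1*(-1884) = 36 + 1884 = 1920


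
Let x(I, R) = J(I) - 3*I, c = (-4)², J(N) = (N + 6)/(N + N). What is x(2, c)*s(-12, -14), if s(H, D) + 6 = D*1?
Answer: 80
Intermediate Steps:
s(H, D) = -6 + D (s(H, D) = -6 + D*1 = -6 + D)
J(N) = (6 + N)/(2*N) (J(N) = (6 + N)/((2*N)) = (6 + N)*(1/(2*N)) = (6 + N)/(2*N))
c = 16
x(I, R) = -3*I + (6 + I)/(2*I) (x(I, R) = (6 + I)/(2*I) - 3*I = -3*I + (6 + I)/(2*I))
x(2, c)*s(-12, -14) = (½ - 3*2 + 3/2)*(-6 - 14) = (½ - 6 + 3*(½))*(-20) = (½ - 6 + 3/2)*(-20) = -4*(-20) = 80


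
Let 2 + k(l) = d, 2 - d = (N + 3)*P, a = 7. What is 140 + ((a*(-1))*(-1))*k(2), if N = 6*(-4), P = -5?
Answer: -595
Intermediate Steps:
N = -24
d = -103 (d = 2 - (-24 + 3)*(-5) = 2 - (-21)*(-5) = 2 - 1*105 = 2 - 105 = -103)
k(l) = -105 (k(l) = -2 - 103 = -105)
140 + ((a*(-1))*(-1))*k(2) = 140 + ((7*(-1))*(-1))*(-105) = 140 - 7*(-1)*(-105) = 140 + 7*(-105) = 140 - 735 = -595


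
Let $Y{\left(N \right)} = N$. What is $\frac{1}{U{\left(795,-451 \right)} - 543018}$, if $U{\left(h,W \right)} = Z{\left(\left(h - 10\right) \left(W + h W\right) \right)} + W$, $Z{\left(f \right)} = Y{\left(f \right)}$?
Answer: $- \frac{1}{282355329} \approx -3.5416 \cdot 10^{-9}$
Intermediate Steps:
$Z{\left(f \right)} = f$
$U{\left(h,W \right)} = W + \left(-10 + h\right) \left(W + W h\right)$ ($U{\left(h,W \right)} = \left(h - 10\right) \left(W + h W\right) + W = \left(-10 + h\right) \left(W + W h\right) + W = W + \left(-10 + h\right) \left(W + W h\right)$)
$\frac{1}{U{\left(795,-451 \right)} - 543018} = \frac{1}{- 451 \left(-9 + 795^{2} - 7155\right) - 543018} = \frac{1}{- 451 \left(-9 + 632025 - 7155\right) - 543018} = \frac{1}{\left(-451\right) 624861 - 543018} = \frac{1}{-281812311 - 543018} = \frac{1}{-282355329} = - \frac{1}{282355329}$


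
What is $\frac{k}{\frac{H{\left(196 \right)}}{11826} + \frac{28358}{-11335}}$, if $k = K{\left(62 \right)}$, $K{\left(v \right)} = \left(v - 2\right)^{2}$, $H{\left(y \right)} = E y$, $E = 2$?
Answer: $- \frac{120642939000}{82729597} \approx -1458.3$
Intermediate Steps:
$H{\left(y \right)} = 2 y$
$K{\left(v \right)} = \left(-2 + v\right)^{2}$
$k = 3600$ ($k = \left(-2 + 62\right)^{2} = 60^{2} = 3600$)
$\frac{k}{\frac{H{\left(196 \right)}}{11826} + \frac{28358}{-11335}} = \frac{3600}{\frac{2 \cdot 196}{11826} + \frac{28358}{-11335}} = \frac{3600}{392 \cdot \frac{1}{11826} + 28358 \left(- \frac{1}{11335}\right)} = \frac{3600}{\frac{196}{5913} - \frac{28358}{11335}} = \frac{3600}{- \frac{165459194}{67023855}} = 3600 \left(- \frac{67023855}{165459194}\right) = - \frac{120642939000}{82729597}$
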